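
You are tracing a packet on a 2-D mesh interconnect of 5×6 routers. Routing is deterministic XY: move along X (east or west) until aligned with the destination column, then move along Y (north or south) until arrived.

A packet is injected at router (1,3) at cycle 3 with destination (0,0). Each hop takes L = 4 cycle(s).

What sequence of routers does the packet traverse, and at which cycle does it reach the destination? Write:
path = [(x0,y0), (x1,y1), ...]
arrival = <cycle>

path = [(1,3), (0,3), (0,2), (0,1), (0,0)]
arrival = 19

t=3: at (1,3)
t=7: at (0,3) after W
t=11: at (0,2) after S
t=15: at (0,1) after S
t=19: at (0,0) after S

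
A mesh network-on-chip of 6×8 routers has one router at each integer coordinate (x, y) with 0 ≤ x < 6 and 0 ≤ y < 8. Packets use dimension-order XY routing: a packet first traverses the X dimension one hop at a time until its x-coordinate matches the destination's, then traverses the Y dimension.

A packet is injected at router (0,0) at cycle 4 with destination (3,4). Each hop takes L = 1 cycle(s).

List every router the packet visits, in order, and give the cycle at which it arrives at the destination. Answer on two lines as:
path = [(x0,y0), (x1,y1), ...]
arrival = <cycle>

path = [(0,0), (1,0), (2,0), (3,0), (3,1), (3,2), (3,3), (3,4)]
arrival = 11

#0 — 0,0 | c4
#1 — 1,0 | c5 | E
#2 — 2,0 | c6 | E
#3 — 3,0 | c7 | E
#4 — 3,1 | c8 | N
#5 — 3,2 | c9 | N
#6 — 3,3 | c10 | N
#7 — 3,4 | c11 | N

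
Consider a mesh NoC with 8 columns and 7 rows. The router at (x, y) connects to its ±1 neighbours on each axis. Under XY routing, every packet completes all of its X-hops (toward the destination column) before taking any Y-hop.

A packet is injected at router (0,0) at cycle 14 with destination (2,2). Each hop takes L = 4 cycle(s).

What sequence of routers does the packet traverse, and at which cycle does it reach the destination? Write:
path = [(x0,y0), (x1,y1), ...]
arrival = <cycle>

path = [(0,0), (1,0), (2,0), (2,1), (2,2)]
arrival = 30

t=14: at (0,0)
t=18: at (1,0) after E
t=22: at (2,0) after E
t=26: at (2,1) after N
t=30: at (2,2) after N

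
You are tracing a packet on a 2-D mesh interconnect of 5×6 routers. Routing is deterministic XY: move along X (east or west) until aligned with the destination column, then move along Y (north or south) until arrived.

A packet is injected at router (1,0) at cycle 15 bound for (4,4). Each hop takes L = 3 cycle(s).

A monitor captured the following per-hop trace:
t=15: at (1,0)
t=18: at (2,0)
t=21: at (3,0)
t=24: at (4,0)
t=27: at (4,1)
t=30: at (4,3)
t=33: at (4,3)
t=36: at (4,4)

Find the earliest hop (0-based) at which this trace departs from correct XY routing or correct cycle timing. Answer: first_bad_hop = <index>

hop 1: step (+1,+0), +3 cyc — ok
hop 2: step (+1,+0), +3 cyc — ok
hop 3: step (+1,+0), +3 cyc — ok
hop 4: step (+0,+1), +3 cyc — ok
hop 5: step (+0,+2), +3 cyc — BAD: non-unit step

first_bad_hop = 5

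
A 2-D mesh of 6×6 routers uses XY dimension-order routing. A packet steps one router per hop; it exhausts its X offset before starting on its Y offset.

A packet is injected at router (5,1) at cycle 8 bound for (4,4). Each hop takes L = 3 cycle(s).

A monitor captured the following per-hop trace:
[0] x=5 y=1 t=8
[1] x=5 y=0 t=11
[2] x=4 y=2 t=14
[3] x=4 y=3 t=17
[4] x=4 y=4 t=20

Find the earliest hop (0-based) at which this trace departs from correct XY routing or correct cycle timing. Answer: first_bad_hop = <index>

hop 1: step (+0,-1), +3 cyc — BAD: Y-move but x=5≠4

first_bad_hop = 1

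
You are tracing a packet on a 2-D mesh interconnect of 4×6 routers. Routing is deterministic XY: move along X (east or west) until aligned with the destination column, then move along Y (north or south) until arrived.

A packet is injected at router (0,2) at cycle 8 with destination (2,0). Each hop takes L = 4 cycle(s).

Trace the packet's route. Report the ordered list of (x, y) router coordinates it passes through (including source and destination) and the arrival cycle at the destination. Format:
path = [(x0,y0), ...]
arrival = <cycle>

hop 0: (0,2) @ cyc 8
hop 1: (1,2) @ cyc 12  [E]
hop 2: (2,2) @ cyc 16  [E]
hop 3: (2,1) @ cyc 20  [S]
hop 4: (2,0) @ cyc 24  [S]

path = [(0,2), (1,2), (2,2), (2,1), (2,0)]
arrival = 24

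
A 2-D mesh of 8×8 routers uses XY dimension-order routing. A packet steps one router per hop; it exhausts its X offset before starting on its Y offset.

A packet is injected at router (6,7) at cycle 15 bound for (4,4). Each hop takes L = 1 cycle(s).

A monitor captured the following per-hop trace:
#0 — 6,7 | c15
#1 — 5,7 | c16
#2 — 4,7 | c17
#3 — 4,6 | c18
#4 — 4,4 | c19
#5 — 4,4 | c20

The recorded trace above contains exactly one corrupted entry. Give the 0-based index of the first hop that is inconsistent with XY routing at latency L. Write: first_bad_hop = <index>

first_bad_hop = 4

hop 1: step (-1,+0), +1 cyc — ok
hop 2: step (-1,+0), +1 cyc — ok
hop 3: step (+0,-1), +1 cyc — ok
hop 4: step (+0,-2), +1 cyc — BAD: non-unit step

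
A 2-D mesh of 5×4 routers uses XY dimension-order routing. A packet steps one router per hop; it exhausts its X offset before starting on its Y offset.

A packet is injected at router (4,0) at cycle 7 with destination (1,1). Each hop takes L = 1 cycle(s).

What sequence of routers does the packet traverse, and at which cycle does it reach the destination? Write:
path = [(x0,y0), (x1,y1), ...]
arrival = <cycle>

t=7: at (4,0)
t=8: at (3,0) after W
t=9: at (2,0) after W
t=10: at (1,0) after W
t=11: at (1,1) after N

path = [(4,0), (3,0), (2,0), (1,0), (1,1)]
arrival = 11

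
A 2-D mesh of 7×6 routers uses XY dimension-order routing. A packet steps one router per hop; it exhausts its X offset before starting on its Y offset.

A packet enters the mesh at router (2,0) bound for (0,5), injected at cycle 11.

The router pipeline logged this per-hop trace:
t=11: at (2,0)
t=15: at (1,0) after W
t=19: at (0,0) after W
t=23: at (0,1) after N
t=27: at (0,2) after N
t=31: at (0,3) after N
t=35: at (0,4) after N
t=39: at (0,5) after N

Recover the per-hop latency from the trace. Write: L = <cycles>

Between hops 0 and 1 the cycle counter advances 15 − 11 = 4.
Each hop adds L, hence L = 4.

L = 4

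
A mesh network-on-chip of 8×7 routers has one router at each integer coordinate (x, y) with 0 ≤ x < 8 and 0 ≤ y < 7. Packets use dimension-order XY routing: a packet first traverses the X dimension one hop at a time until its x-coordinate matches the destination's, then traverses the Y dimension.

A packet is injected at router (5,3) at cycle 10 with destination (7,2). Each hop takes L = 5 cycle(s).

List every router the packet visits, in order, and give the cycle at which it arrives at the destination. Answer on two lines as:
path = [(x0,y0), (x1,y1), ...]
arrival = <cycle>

path = [(5,3), (6,3), (7,3), (7,2)]
arrival = 25

[0] x=5 y=3 t=10
[1] x=6 y=3 t=15 →E
[2] x=7 y=3 t=20 →E
[3] x=7 y=2 t=25 →S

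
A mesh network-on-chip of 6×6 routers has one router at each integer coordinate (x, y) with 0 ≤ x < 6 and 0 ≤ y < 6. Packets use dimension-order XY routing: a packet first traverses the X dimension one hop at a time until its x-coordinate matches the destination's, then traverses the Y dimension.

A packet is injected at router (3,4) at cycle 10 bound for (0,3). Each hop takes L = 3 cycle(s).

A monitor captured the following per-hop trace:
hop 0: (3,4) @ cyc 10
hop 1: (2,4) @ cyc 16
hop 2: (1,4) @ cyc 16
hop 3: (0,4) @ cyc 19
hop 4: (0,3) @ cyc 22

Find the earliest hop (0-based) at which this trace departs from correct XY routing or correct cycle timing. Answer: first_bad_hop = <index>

[1] (-1,+0) / 6c ⇒ BAD: Δcyc=6≠L

first_bad_hop = 1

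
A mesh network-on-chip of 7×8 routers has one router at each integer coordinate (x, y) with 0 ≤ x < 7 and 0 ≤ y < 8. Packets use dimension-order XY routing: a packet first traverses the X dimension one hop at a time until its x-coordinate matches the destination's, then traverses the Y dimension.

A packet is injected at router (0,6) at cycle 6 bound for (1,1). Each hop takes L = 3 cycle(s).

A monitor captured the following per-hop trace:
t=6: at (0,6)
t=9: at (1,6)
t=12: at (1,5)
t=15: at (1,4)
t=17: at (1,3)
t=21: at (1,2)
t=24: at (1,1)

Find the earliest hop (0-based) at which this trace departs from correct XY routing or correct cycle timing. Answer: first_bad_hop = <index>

  1: Δx=+1 Δy=+0 Δt=3 [ok]
  2: Δx=+0 Δy=-1 Δt=3 [ok]
  3: Δx=+0 Δy=-1 Δt=3 [ok]
  4: Δx=+0 Δy=-1 Δt=2 [BAD: Δcyc=2≠L]

first_bad_hop = 4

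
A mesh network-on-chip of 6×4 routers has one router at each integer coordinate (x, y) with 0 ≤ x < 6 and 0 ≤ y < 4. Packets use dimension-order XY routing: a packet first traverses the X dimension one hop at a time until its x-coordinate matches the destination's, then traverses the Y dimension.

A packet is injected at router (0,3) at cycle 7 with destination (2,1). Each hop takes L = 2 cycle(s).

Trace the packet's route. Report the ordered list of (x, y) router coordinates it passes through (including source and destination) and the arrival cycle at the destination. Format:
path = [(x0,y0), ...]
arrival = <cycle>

path = [(0,3), (1,3), (2,3), (2,2), (2,1)]
arrival = 15

[0] x=0 y=3 t=7
[1] x=1 y=3 t=9 →E
[2] x=2 y=3 t=11 →E
[3] x=2 y=2 t=13 →S
[4] x=2 y=1 t=15 →S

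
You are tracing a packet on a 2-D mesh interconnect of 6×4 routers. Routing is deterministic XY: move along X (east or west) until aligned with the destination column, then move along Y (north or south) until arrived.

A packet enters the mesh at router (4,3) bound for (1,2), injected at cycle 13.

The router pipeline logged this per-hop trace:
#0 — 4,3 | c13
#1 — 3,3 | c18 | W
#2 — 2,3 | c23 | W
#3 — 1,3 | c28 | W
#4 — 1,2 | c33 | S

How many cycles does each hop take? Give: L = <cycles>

Between hops 0 and 1 the cycle counter advances 18 − 13 = 5.
One hop costs L cycles, so L = 5.

L = 5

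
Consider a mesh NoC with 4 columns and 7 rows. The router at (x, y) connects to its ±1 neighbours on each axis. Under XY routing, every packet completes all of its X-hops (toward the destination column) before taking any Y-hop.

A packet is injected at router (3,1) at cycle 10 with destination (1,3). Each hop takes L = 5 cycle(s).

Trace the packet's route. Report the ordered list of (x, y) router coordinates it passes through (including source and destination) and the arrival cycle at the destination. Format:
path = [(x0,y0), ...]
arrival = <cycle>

path = [(3,1), (2,1), (1,1), (1,2), (1,3)]
arrival = 30

t=10: at (3,1)
t=15: at (2,1) after W
t=20: at (1,1) after W
t=25: at (1,2) after N
t=30: at (1,3) after N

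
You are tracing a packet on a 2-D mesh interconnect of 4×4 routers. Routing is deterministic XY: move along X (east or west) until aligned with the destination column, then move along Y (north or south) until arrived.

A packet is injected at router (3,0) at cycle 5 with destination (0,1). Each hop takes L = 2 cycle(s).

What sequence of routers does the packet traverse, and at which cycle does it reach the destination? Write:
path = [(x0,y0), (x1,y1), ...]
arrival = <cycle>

src (3,0)  cyc=5
W→(2,0)  cyc=7
W→(1,0)  cyc=9
W→(0,0)  cyc=11
N→(0,1)  cyc=13

path = [(3,0), (2,0), (1,0), (0,0), (0,1)]
arrival = 13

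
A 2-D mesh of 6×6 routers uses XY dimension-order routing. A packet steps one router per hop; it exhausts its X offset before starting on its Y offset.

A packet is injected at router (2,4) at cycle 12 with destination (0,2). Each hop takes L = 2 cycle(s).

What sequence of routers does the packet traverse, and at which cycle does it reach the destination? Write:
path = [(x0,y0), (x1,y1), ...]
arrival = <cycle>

path = [(2,4), (1,4), (0,4), (0,3), (0,2)]
arrival = 20

#0 — 2,4 | c12
#1 — 1,4 | c14 | W
#2 — 0,4 | c16 | W
#3 — 0,3 | c18 | S
#4 — 0,2 | c20 | S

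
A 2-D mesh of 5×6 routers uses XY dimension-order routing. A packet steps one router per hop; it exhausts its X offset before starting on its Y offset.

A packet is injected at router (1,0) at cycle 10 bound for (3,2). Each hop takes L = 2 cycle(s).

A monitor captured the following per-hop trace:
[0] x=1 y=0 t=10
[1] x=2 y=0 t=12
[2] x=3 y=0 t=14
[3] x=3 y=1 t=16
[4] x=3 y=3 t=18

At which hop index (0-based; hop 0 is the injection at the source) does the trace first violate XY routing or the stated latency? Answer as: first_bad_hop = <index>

first_bad_hop = 4

hop 1: step (+1,+0), +2 cyc — ok
hop 2: step (+1,+0), +2 cyc — ok
hop 3: step (+0,+1), +2 cyc — ok
hop 4: step (+0,+2), +2 cyc — BAD: non-unit step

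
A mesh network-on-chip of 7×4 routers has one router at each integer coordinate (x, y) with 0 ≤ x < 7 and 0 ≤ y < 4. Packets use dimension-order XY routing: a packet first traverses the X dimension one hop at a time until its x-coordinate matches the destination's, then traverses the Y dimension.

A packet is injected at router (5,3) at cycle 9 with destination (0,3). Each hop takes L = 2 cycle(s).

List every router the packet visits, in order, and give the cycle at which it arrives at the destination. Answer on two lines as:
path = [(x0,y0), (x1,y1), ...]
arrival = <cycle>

path = [(5,3), (4,3), (3,3), (2,3), (1,3), (0,3)]
arrival = 19

t=9: at (5,3)
t=11: at (4,3) after W
t=13: at (3,3) after W
t=15: at (2,3) after W
t=17: at (1,3) after W
t=19: at (0,3) after W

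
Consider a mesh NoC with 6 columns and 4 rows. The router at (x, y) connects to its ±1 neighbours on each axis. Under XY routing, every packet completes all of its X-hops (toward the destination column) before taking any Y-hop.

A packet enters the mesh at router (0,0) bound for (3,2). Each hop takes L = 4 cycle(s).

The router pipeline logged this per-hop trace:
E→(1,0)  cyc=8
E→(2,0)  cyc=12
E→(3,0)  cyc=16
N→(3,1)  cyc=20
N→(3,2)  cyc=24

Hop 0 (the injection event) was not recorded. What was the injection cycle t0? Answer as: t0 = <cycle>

cyc[1] = 8 and cyc[k] = t0 + k·L for every k.
t0 = cyc[1] − L = 8 − 4 = 4.

t0 = 4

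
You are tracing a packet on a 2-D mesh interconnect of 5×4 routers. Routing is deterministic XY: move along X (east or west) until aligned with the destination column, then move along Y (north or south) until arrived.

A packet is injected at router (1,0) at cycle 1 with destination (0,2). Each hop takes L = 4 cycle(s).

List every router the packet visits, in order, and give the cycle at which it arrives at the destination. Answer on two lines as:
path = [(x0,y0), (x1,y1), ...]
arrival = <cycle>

hop 0: (1,0) @ cyc 1
hop 1: (0,0) @ cyc 5  [W]
hop 2: (0,1) @ cyc 9  [N]
hop 3: (0,2) @ cyc 13  [N]

path = [(1,0), (0,0), (0,1), (0,2)]
arrival = 13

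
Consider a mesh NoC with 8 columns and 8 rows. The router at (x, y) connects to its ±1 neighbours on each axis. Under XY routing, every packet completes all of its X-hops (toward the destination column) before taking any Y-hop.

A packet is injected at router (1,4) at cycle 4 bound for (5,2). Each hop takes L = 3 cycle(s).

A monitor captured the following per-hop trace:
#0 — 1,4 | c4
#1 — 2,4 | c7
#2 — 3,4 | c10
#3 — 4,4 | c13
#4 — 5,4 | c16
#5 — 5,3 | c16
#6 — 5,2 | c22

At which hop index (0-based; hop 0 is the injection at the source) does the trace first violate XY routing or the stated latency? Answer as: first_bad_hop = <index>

[1] (+1,+0) / 3c ⇒ ok
[2] (+1,+0) / 3c ⇒ ok
[3] (+1,+0) / 3c ⇒ ok
[4] (+1,+0) / 3c ⇒ ok
[5] (+0,-1) / 0c ⇒ BAD: Δcyc=0≠L

first_bad_hop = 5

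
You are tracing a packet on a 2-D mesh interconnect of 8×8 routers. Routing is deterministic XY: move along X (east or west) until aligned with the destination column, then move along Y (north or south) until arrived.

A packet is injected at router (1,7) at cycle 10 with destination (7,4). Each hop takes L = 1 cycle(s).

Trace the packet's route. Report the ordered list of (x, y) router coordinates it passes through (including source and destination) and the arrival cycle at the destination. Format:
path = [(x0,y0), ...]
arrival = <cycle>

path = [(1,7), (2,7), (3,7), (4,7), (5,7), (6,7), (7,7), (7,6), (7,5), (7,4)]
arrival = 19

src (1,7)  cyc=10
E→(2,7)  cyc=11
E→(3,7)  cyc=12
E→(4,7)  cyc=13
E→(5,7)  cyc=14
E→(6,7)  cyc=15
E→(7,7)  cyc=16
S→(7,6)  cyc=17
S→(7,5)  cyc=18
S→(7,4)  cyc=19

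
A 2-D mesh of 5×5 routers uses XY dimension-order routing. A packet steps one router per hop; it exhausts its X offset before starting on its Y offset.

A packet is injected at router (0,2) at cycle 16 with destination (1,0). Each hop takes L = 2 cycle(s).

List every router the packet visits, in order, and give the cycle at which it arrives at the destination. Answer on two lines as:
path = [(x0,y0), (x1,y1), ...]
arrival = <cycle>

src (0,2)  cyc=16
E→(1,2)  cyc=18
S→(1,1)  cyc=20
S→(1,0)  cyc=22

path = [(0,2), (1,2), (1,1), (1,0)]
arrival = 22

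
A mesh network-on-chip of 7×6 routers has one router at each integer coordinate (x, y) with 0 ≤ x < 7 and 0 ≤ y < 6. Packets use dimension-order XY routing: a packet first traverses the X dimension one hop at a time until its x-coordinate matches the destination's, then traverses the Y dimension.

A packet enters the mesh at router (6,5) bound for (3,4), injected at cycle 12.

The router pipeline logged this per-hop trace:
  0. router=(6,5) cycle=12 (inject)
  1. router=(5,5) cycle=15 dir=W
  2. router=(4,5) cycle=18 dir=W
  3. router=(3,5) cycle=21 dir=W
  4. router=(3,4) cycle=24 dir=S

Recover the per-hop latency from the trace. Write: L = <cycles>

Between hops 0 and 1 the cycle counter advances 15 − 12 = 3.
That increment is L by definition: L = 3.

L = 3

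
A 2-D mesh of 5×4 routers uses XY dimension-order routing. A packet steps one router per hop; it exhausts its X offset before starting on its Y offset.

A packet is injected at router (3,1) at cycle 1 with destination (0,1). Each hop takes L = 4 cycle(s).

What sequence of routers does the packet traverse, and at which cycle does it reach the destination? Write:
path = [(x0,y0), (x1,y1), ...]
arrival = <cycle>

t=1: at (3,1)
t=5: at (2,1) after W
t=9: at (1,1) after W
t=13: at (0,1) after W

path = [(3,1), (2,1), (1,1), (0,1)]
arrival = 13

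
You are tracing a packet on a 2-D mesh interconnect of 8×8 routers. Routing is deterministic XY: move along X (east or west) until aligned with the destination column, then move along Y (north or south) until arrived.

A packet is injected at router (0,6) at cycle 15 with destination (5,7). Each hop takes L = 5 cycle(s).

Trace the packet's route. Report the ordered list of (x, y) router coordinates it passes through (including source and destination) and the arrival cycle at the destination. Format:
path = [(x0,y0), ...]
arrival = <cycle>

src (0,6)  cyc=15
E→(1,6)  cyc=20
E→(2,6)  cyc=25
E→(3,6)  cyc=30
E→(4,6)  cyc=35
E→(5,6)  cyc=40
N→(5,7)  cyc=45

path = [(0,6), (1,6), (2,6), (3,6), (4,6), (5,6), (5,7)]
arrival = 45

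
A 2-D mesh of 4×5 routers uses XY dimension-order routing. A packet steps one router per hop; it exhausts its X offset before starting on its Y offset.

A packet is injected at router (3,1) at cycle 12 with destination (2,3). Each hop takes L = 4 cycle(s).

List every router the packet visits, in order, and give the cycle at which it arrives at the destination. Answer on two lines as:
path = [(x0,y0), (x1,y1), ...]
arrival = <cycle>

t=12: at (3,1)
t=16: at (2,1) after W
t=20: at (2,2) after N
t=24: at (2,3) after N

path = [(3,1), (2,1), (2,2), (2,3)]
arrival = 24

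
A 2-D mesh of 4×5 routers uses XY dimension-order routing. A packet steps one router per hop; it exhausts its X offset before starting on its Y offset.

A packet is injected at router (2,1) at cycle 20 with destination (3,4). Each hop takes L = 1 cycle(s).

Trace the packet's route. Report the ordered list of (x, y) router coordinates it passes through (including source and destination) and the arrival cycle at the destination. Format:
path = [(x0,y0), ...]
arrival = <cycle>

path = [(2,1), (3,1), (3,2), (3,3), (3,4)]
arrival = 24

hop 0: (2,1) @ cyc 20
hop 1: (3,1) @ cyc 21  [E]
hop 2: (3,2) @ cyc 22  [N]
hop 3: (3,3) @ cyc 23  [N]
hop 4: (3,4) @ cyc 24  [N]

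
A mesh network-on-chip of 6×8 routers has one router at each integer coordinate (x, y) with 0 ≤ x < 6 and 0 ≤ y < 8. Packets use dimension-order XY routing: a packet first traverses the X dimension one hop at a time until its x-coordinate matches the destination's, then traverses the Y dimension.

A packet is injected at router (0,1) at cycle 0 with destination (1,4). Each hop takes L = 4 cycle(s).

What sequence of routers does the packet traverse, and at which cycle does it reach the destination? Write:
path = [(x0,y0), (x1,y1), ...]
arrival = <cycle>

path = [(0,1), (1,1), (1,2), (1,3), (1,4)]
arrival = 16

  0. router=(0,1) cycle=0 (inject)
  1. router=(1,1) cycle=4 dir=E
  2. router=(1,2) cycle=8 dir=N
  3. router=(1,3) cycle=12 dir=N
  4. router=(1,4) cycle=16 dir=N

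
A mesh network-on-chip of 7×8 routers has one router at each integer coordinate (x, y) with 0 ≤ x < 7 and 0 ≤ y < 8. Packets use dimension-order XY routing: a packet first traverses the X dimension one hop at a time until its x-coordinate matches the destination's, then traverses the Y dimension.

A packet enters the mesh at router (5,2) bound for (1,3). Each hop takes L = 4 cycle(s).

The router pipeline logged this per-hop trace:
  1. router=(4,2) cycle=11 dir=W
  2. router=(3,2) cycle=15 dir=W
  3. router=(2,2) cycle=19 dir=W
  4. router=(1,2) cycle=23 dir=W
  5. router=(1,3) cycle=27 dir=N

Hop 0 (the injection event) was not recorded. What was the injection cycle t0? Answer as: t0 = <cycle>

cyc[1] = 11 and cyc[k] = t0 + k·L for every k.
Therefore t0 = 11 − L = 7.

t0 = 7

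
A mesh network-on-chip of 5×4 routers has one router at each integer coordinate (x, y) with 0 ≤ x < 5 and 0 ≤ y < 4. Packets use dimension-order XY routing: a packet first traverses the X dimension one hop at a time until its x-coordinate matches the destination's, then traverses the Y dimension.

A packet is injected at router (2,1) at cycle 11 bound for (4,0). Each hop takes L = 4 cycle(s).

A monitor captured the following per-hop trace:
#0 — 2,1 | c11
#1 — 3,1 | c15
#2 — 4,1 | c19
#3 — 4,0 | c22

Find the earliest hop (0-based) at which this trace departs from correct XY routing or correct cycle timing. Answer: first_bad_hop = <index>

[1] (+1,+0) / 4c ⇒ ok
[2] (+1,+0) / 4c ⇒ ok
[3] (+0,-1) / 3c ⇒ BAD: Δcyc=3≠L

first_bad_hop = 3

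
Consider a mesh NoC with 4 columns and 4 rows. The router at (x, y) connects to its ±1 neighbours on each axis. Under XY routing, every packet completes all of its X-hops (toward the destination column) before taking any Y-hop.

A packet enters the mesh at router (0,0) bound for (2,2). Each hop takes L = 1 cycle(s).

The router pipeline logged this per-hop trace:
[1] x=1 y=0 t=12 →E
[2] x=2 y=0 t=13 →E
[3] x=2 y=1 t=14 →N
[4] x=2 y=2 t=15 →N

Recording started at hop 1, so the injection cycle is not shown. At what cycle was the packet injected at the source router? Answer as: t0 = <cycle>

t0 = 11

Hop 1 reached at cycle 12; hop k is at t0 + k·L.
t0 = cyc[1] − L = 12 − 1 = 11.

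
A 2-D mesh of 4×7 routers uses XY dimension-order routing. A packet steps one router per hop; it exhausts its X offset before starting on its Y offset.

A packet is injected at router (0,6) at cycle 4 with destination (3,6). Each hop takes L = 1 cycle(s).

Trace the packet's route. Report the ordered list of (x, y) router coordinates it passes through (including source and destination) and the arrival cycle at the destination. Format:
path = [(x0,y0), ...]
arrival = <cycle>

path = [(0,6), (1,6), (2,6), (3,6)]
arrival = 7

  0. router=(0,6) cycle=4 (inject)
  1. router=(1,6) cycle=5 dir=E
  2. router=(2,6) cycle=6 dir=E
  3. router=(3,6) cycle=7 dir=E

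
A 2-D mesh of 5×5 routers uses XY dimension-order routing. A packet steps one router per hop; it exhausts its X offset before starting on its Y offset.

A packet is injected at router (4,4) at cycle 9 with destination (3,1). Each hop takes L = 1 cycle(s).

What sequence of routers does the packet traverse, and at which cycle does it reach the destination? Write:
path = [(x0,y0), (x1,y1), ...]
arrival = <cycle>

hop 0: (4,4) @ cyc 9
hop 1: (3,4) @ cyc 10  [W]
hop 2: (3,3) @ cyc 11  [S]
hop 3: (3,2) @ cyc 12  [S]
hop 4: (3,1) @ cyc 13  [S]

path = [(4,4), (3,4), (3,3), (3,2), (3,1)]
arrival = 13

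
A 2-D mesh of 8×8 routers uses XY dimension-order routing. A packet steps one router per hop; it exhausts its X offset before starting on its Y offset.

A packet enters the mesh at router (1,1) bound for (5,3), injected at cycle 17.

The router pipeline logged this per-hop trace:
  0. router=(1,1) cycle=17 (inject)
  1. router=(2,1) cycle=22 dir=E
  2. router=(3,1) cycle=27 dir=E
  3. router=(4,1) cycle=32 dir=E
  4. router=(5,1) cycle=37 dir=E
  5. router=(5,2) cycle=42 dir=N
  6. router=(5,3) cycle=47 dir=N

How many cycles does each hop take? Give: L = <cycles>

Between hops 0 and 1 the cycle counter advances 22 − 17 = 5.
That increment is L by definition: L = 5.

L = 5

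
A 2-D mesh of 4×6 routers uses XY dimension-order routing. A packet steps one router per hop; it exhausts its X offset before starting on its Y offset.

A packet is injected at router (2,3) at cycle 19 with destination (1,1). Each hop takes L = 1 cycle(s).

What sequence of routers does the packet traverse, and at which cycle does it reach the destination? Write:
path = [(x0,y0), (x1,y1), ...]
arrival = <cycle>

path = [(2,3), (1,3), (1,2), (1,1)]
arrival = 22

hop 0: (2,3) @ cyc 19
hop 1: (1,3) @ cyc 20  [W]
hop 2: (1,2) @ cyc 21  [S]
hop 3: (1,1) @ cyc 22  [S]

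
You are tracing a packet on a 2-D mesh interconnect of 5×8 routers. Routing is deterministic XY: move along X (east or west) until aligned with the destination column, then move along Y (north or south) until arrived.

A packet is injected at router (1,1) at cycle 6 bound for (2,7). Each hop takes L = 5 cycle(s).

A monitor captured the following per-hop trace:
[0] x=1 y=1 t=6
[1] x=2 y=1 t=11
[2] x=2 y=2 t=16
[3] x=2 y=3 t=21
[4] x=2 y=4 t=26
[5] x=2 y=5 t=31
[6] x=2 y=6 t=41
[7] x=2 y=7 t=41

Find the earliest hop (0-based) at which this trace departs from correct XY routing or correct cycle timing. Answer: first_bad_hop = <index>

[1] (+1,+0) / 5c ⇒ ok
[2] (+0,+1) / 5c ⇒ ok
[3] (+0,+1) / 5c ⇒ ok
[4] (+0,+1) / 5c ⇒ ok
[5] (+0,+1) / 5c ⇒ ok
[6] (+0,+1) / 10c ⇒ BAD: Δcyc=10≠L

first_bad_hop = 6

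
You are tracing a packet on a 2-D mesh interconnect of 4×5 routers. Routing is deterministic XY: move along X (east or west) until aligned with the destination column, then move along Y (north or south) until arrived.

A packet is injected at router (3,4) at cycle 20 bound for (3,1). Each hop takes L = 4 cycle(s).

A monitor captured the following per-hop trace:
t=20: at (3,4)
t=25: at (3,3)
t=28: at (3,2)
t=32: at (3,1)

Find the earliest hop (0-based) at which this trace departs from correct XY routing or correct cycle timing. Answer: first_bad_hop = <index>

first_bad_hop = 1

[1] (+0,-1) / 5c ⇒ BAD: Δcyc=5≠L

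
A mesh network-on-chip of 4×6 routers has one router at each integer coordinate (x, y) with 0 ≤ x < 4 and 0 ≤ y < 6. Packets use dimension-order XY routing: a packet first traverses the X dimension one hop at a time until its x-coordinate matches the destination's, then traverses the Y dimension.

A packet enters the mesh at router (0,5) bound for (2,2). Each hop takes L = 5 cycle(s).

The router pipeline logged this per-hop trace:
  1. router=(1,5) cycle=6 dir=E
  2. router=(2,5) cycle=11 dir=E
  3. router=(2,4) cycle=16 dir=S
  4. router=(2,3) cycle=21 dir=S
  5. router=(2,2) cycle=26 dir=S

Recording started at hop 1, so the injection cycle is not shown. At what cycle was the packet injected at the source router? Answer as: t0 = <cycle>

t0 = 1

The first recorded entry is hop 1 at cycle 6.
Therefore t0 = 6 − L = 1.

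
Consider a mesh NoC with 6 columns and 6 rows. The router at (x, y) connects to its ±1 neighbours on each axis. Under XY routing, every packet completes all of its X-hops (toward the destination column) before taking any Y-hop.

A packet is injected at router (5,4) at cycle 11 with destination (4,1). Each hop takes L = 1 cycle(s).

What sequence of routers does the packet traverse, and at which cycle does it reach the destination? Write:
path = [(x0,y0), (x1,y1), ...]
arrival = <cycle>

path = [(5,4), (4,4), (4,3), (4,2), (4,1)]
arrival = 15

  0. router=(5,4) cycle=11 (inject)
  1. router=(4,4) cycle=12 dir=W
  2. router=(4,3) cycle=13 dir=S
  3. router=(4,2) cycle=14 dir=S
  4. router=(4,1) cycle=15 dir=S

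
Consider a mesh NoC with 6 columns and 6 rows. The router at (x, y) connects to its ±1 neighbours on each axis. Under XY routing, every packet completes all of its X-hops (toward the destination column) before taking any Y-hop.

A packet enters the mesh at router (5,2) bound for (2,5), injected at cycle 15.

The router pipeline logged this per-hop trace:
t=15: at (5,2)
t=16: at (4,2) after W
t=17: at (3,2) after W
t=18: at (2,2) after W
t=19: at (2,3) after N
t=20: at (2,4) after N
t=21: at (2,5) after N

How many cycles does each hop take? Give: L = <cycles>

From hop 0 (15) to hop 1 (16): +1 cycles.
That increment is L by definition: L = 1.

L = 1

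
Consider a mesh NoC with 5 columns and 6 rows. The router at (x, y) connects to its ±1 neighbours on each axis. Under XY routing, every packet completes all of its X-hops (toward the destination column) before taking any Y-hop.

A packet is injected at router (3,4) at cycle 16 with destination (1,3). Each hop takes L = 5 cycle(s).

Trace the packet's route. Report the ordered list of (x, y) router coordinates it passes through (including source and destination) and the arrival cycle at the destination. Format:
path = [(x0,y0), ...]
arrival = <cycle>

path = [(3,4), (2,4), (1,4), (1,3)]
arrival = 31

t=16: at (3,4)
t=21: at (2,4) after W
t=26: at (1,4) after W
t=31: at (1,3) after S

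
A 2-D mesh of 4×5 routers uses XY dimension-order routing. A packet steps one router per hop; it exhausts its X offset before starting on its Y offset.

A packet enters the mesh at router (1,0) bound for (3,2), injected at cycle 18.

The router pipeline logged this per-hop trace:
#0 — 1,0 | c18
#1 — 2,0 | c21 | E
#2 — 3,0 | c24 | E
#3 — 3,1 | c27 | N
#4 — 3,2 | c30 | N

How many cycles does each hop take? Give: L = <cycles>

L = 3

Between hops 0 and 1 the cycle counter advances 21 − 18 = 3.
Per-hop latency L = Δcyc = 3.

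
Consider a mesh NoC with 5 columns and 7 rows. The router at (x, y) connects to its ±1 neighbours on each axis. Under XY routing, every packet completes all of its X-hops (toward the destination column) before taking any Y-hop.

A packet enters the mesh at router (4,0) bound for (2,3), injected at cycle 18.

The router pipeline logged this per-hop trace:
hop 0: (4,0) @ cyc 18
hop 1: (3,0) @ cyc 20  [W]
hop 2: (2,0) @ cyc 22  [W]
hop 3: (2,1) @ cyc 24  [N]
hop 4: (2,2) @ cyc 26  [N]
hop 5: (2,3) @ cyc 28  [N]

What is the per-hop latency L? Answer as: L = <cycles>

L = 2

Between hops 0 and 1 the cycle counter advances 20 − 18 = 2.
That increment is L by definition: L = 2.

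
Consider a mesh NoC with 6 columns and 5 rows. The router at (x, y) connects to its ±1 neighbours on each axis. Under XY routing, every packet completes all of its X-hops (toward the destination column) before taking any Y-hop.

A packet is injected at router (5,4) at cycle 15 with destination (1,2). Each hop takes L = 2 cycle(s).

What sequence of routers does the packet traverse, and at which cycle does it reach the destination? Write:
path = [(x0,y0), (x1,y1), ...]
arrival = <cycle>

t=15: at (5,4)
t=17: at (4,4) after W
t=19: at (3,4) after W
t=21: at (2,4) after W
t=23: at (1,4) after W
t=25: at (1,3) after S
t=27: at (1,2) after S

path = [(5,4), (4,4), (3,4), (2,4), (1,4), (1,3), (1,2)]
arrival = 27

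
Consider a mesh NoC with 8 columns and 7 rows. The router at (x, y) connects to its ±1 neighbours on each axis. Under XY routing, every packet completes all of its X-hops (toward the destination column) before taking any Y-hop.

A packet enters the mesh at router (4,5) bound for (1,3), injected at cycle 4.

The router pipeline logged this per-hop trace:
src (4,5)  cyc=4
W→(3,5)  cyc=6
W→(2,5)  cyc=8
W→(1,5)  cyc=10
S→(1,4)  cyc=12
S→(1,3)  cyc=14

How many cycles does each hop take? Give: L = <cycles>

L = 2

Between hops 0 and 1 the cycle counter advances 6 − 4 = 2.
Each hop adds L, hence L = 2.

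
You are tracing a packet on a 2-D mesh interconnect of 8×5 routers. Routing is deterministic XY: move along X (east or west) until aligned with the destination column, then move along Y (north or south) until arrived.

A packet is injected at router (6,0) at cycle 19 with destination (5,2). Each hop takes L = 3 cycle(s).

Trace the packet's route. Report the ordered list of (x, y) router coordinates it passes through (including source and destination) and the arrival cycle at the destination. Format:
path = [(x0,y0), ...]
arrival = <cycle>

path = [(6,0), (5,0), (5,1), (5,2)]
arrival = 28

t=19: at (6,0)
t=22: at (5,0) after W
t=25: at (5,1) after N
t=28: at (5,2) after N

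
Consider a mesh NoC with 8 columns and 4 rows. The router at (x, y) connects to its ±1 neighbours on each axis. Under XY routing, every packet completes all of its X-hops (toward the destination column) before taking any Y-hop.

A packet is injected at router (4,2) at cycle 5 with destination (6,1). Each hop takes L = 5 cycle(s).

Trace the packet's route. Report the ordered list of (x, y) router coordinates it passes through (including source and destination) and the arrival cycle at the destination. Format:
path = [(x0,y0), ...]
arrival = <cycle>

path = [(4,2), (5,2), (6,2), (6,1)]
arrival = 20

t=5: at (4,2)
t=10: at (5,2) after E
t=15: at (6,2) after E
t=20: at (6,1) after S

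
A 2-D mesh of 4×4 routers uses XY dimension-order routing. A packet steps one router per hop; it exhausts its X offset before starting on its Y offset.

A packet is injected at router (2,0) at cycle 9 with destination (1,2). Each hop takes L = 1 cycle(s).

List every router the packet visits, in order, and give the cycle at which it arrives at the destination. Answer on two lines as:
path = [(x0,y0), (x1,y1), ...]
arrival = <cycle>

  0. router=(2,0) cycle=9 (inject)
  1. router=(1,0) cycle=10 dir=W
  2. router=(1,1) cycle=11 dir=N
  3. router=(1,2) cycle=12 dir=N

path = [(2,0), (1,0), (1,1), (1,2)]
arrival = 12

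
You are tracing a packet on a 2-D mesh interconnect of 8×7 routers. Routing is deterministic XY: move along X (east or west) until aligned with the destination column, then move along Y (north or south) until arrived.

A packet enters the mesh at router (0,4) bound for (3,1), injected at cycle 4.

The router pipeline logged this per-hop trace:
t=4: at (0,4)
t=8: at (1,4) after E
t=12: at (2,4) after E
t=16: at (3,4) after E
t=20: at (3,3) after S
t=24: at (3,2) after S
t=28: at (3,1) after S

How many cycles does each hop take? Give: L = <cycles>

L = 4

Δcyc across hop 0→1: 8 − 4 = 4.
Per-hop latency L = Δcyc = 4.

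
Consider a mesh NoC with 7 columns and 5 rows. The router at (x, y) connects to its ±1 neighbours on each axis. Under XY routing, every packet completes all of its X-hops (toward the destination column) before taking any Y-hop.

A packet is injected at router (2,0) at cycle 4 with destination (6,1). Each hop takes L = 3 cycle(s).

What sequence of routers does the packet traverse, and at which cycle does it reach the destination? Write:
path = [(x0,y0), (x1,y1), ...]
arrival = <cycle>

[0] x=2 y=0 t=4
[1] x=3 y=0 t=7 →E
[2] x=4 y=0 t=10 →E
[3] x=5 y=0 t=13 →E
[4] x=6 y=0 t=16 →E
[5] x=6 y=1 t=19 →N

path = [(2,0), (3,0), (4,0), (5,0), (6,0), (6,1)]
arrival = 19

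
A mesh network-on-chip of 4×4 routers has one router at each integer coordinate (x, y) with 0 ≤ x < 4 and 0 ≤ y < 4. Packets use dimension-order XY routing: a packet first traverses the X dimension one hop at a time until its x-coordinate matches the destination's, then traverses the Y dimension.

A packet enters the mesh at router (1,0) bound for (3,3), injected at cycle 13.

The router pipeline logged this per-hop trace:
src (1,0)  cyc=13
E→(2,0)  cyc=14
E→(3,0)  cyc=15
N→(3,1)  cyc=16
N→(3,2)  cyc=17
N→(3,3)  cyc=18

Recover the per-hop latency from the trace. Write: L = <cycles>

From hop 0 (13) to hop 1 (14): +1 cycles.
One hop costs L cycles, so L = 1.

L = 1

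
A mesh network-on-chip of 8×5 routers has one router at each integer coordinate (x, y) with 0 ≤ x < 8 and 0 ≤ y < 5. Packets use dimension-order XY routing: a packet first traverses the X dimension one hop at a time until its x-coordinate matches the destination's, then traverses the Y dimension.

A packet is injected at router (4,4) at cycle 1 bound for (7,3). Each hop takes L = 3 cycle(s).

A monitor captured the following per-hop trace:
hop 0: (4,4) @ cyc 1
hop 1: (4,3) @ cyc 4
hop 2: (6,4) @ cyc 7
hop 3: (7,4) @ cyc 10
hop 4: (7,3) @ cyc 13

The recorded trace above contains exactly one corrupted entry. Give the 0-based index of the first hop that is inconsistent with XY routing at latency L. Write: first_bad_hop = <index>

first_bad_hop = 1

[1] (+0,-1) / 3c ⇒ BAD: Y-move but x=4≠7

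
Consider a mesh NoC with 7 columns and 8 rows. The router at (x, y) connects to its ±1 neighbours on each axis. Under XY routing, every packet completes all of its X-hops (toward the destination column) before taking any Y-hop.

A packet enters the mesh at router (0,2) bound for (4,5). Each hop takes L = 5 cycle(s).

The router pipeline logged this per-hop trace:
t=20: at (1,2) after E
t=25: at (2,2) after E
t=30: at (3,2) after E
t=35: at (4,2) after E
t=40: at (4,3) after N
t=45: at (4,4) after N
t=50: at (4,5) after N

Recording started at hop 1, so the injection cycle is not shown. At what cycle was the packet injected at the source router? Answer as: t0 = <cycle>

The first recorded entry is hop 1 at cycle 20.
Subtract one hop: t0 = 20 − 5 = 15.

t0 = 15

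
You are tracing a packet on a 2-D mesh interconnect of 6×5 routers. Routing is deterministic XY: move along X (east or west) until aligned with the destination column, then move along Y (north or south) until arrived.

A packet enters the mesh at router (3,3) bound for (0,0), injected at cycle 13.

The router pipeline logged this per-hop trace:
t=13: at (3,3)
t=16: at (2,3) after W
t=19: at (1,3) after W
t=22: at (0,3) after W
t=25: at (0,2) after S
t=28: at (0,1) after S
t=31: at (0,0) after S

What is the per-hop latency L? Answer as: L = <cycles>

cyc[1] − cyc[0] = 16 − 13 = 3.
One hop costs L cycles, so L = 3.

L = 3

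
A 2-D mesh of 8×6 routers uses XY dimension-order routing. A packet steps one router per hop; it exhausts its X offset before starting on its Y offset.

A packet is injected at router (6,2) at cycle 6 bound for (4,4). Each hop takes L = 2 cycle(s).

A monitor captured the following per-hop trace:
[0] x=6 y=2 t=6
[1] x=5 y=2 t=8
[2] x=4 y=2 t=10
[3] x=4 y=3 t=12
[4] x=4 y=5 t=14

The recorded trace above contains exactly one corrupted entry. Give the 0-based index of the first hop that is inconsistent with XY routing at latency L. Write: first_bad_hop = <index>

check 1→ d=(-1,0) cyc+2: ok
check 2→ d=(-1,0) cyc+2: ok
check 3→ d=(0,1) cyc+2: ok
check 4→ d=(0,2) cyc+2: BAD: non-unit step

first_bad_hop = 4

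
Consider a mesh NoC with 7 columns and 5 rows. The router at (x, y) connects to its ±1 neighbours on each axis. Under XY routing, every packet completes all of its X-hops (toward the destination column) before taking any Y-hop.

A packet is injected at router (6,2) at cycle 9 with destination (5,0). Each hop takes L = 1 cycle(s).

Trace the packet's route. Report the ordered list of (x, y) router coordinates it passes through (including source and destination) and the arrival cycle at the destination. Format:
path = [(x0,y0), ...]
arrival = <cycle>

path = [(6,2), (5,2), (5,1), (5,0)]
arrival = 12

#0 — 6,2 | c9
#1 — 5,2 | c10 | W
#2 — 5,1 | c11 | S
#3 — 5,0 | c12 | S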